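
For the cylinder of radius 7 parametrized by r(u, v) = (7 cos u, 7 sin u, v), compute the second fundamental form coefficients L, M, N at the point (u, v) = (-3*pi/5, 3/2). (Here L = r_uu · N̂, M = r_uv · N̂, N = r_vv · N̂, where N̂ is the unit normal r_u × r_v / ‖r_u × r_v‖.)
L = -7;  M = 0;  N = 0

Compute the unit normal N̂(u, v) = (cos(u), sin(u), 0), and the second partials r_uu, r_uv, r_vv. Take dot products:
  L(u, v) = r_uu · N̂ = -7,
  M(u, v) = r_uv · N̂ = 0,
  N(u, v) = r_vv · N̂ = 0.
Evaluating at (u, v) = (-3*pi/5, 3/2):
  L = -7, M = 0, N = 0.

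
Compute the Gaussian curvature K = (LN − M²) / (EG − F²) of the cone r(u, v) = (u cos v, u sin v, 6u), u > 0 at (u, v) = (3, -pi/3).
K = 0

Coefficients of the first fundamental form: E = 37, F = 0, G = u^2.
Coefficients of the second fundamental form: L = 0, M = 0, N = 6*sqrt(37)*u^2/(37*Abs(u)).
Assemble K = (LN − M²)/(EG − F²) = 0. At (u, v) = (3, -pi/3): K = 0.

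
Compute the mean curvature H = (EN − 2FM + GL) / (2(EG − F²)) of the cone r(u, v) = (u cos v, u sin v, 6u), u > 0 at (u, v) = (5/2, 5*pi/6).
H = 6*sqrt(37)/185

With E = 37, F = 0, G = u^2, L = 0, M = 0, N = 6*sqrt(37)*u^2/(37*Abs(u)), assemble
  H = (EN − 2FM + GL) / (2(EG − F²)) = 3*sqrt(37)/(37*Abs(u)).
At (u, v) = (5/2, 5*pi/6): H = 6*sqrt(37)/185.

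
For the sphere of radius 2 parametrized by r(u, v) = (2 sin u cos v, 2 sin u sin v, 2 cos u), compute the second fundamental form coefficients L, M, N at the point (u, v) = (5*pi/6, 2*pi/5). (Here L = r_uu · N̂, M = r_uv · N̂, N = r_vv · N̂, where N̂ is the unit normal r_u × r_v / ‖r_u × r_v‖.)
L = -2;  M = 0;  N = -1/2

Compute the unit normal N̂(u, v) = (sin(u)^2*cos(v)/Abs(sin(u)), sin(u)^2*sin(v)/Abs(sin(u)), sin(2*u)/(2*Abs(sin(u)))), and the second partials r_uu, r_uv, r_vv. Take dot products:
  L(u, v) = r_uu · N̂ = -2*sin(u)/Abs(sin(u)),
  M(u, v) = r_uv · N̂ = 0,
  N(u, v) = r_vv · N̂ = -2*sin(u)^3/Abs(sin(u)).
Evaluating at (u, v) = (5*pi/6, 2*pi/5):
  L = -2, M = 0, N = -1/2.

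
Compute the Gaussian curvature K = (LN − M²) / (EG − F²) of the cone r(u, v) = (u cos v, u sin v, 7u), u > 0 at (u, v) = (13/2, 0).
K = 0

Coefficients of the first fundamental form: E = 50, F = 0, G = u^2.
Coefficients of the second fundamental form: L = 0, M = 0, N = 7*sqrt(2)*u^2/(10*Abs(u)).
Assemble K = (LN − M²)/(EG − F²) = 0. At (u, v) = (13/2, 0): K = 0.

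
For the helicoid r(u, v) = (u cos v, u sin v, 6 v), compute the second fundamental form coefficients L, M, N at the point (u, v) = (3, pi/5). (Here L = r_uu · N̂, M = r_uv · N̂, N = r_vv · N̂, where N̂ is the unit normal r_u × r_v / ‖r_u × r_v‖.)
L = 0;  M = -2*sqrt(5)/5;  N = 0

Compute the unit normal N̂(u, v) = (6*sin(v)/sqrt(u^2 + 36), -6*cos(v)/sqrt(u^2 + 36), u/sqrt(u^2 + 36)), and the second partials r_uu, r_uv, r_vv. Take dot products:
  L(u, v) = r_uu · N̂ = 0,
  M(u, v) = r_uv · N̂ = -6/sqrt(u^2 + 36),
  N(u, v) = r_vv · N̂ = 0.
Evaluating at (u, v) = (3, pi/5):
  L = 0, M = -2*sqrt(5)/5, N = 0.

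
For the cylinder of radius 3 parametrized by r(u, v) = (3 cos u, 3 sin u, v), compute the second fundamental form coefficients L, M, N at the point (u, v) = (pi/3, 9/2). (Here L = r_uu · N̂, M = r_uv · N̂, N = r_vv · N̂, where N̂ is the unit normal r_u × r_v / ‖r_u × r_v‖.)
L = -3;  M = 0;  N = 0

Compute the unit normal N̂(u, v) = (cos(u), sin(u), 0), and the second partials r_uu, r_uv, r_vv. Take dot products:
  L(u, v) = r_uu · N̂ = -3,
  M(u, v) = r_uv · N̂ = 0,
  N(u, v) = r_vv · N̂ = 0.
Evaluating at (u, v) = (pi/3, 9/2):
  L = -3, M = 0, N = 0.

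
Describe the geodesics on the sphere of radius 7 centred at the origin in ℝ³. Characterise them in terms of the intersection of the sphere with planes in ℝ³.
Geodesics on the sphere of radius 7 are great circles — circles of radius 7 obtained as the intersection of the sphere with planes through the origin (the centre of the sphere).

A curve α(t) of nonzero constant speed on the sphere of radius 7 is a geodesic iff its acceleration α̈ is everywhere normal to the surface, i.e. parallel to the radial vector α(t). Then d/dt(α × α̇) = α̇ × α̇ + α × α̈ = 0, so α × α̇ is a constant vector n ≠ 0 and α(t) · n = 0 for all t: α lies in the plane through the origin with normal n. The intersection of that plane with the sphere is a circle of radius 7 (a great circle). Conversely, a great circle traversed at constant speed has centripetal acceleration pointing at the origin, hence normal to the sphere, so every great circle is a geodesic.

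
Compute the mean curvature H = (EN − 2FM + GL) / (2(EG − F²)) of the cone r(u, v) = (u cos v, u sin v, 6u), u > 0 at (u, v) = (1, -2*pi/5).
H = 3*sqrt(37)/37

With E = 37, F = 0, G = u^2, L = 0, M = 0, N = 6*sqrt(37)*u^2/(37*Abs(u)), assemble
  H = (EN − 2FM + GL) / (2(EG − F²)) = 3*sqrt(37)/(37*Abs(u)).
At (u, v) = (1, -2*pi/5): H = 3*sqrt(37)/37.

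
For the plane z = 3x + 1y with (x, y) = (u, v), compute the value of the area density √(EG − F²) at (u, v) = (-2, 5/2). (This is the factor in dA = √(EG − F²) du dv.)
√(EG − F²)|_{(-2, 5/2)} = sqrt(11)

E = 10, F = 3, G = 2, so EG − F² = 11. Taking the positive square root: √(EG − F²) = sqrt(11). At (u, v) = (-2, 5/2): sqrt(11).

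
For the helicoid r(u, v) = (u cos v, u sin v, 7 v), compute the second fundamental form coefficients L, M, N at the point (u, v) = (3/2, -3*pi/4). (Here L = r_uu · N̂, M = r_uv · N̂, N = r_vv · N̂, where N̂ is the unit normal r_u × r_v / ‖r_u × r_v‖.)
L = 0;  M = -14*sqrt(205)/205;  N = 0

Compute the unit normal N̂(u, v) = (7*sin(v)/sqrt(u^2 + 49), -7*cos(v)/sqrt(u^2 + 49), u/sqrt(u^2 + 49)), and the second partials r_uu, r_uv, r_vv. Take dot products:
  L(u, v) = r_uu · N̂ = 0,
  M(u, v) = r_uv · N̂ = -7/sqrt(u^2 + 49),
  N(u, v) = r_vv · N̂ = 0.
Evaluating at (u, v) = (3/2, -3*pi/4):
  L = 0, M = -14*sqrt(205)/205, N = 0.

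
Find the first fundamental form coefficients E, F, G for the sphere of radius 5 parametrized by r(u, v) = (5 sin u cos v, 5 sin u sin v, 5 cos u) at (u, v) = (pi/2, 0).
E = 25;  F = 0;  G = 25

Partials: r_u = (5*cos(u)*cos(v), 5*sin(v)*cos(u), -5*sin(u)), r_v = (-5*sin(u)*sin(v), 5*sin(u)*cos(v), 0). As functions of (u, v):
  E = r_u · r_u = 25,
  F = r_u · r_v = 0,
  G = r_v · r_v = 25*sin(u)^2.
Evaluating at (u, v) = (pi/2, 0): E = 25, F = 0, G = 25.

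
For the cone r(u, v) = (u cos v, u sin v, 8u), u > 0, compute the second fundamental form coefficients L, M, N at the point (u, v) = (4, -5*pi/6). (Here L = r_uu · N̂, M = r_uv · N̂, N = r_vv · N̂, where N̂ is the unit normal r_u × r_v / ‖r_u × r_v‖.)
L = 0;  M = 0;  N = 32*sqrt(65)/65

Compute the unit normal N̂(u, v) = (-8*sqrt(65)*u*cos(v)/(65*Abs(u)), -8*sqrt(65)*u*sin(v)/(65*Abs(u)), sqrt(65)*u/(65*Abs(u))), and the second partials r_uu, r_uv, r_vv. Take dot products:
  L(u, v) = r_uu · N̂ = 0,
  M(u, v) = r_uv · N̂ = 0,
  N(u, v) = r_vv · N̂ = 8*sqrt(65)*u^2/(65*Abs(u)).
Evaluating at (u, v) = (4, -5*pi/6):
  L = 0, M = 0, N = 32*sqrt(65)/65.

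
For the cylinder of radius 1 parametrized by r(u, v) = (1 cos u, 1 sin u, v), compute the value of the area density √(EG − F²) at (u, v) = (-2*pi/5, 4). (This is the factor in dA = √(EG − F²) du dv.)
√(EG − F²)|_{(-2*pi/5, 4)} = 1

E = 1, F = 0, G = 1, so EG − F² = 1. Taking the positive square root: √(EG − F²) = 1. At (u, v) = (-2*pi/5, 4): 1.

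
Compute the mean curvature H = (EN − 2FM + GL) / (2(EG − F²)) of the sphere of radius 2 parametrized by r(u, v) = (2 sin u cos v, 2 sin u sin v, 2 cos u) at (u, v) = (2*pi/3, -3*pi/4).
H = -1/2

With E = 4, F = 0, G = 4*sin(u)^2, L = -2*sin(u)/Abs(sin(u)), M = 0, N = -2*sin(u)^3/Abs(sin(u)), assemble
  H = (EN − 2FM + GL) / (2(EG − F²)) = -sin(u)/(2*Abs(sin(u))).
At (u, v) = (2*pi/3, -3*pi/4): H = -1/2.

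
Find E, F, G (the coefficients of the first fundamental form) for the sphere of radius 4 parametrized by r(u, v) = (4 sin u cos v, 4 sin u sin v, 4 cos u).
E = 16;  F = 0;  G = 16*sin(u)^2

Compute partials: r_u = (4*cos(u)*cos(v), 4*sin(v)*cos(u), -4*sin(u)), r_v = (-4*sin(u)*sin(v), 4*sin(u)*cos(v), 0). Then
  E = r_u · r_u = 16,
  F = r_u · r_v = 0,
  G = r_v · r_v = 16*sin(u)^2.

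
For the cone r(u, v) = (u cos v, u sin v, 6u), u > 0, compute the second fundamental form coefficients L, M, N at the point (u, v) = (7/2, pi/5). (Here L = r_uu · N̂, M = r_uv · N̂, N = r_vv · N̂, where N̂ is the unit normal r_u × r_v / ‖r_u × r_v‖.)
L = 0;  M = 0;  N = 21*sqrt(37)/37

Compute the unit normal N̂(u, v) = (-6*sqrt(37)*u*cos(v)/(37*Abs(u)), -6*sqrt(37)*u*sin(v)/(37*Abs(u)), sqrt(37)*u/(37*Abs(u))), and the second partials r_uu, r_uv, r_vv. Take dot products:
  L(u, v) = r_uu · N̂ = 0,
  M(u, v) = r_uv · N̂ = 0,
  N(u, v) = r_vv · N̂ = 6*sqrt(37)*u^2/(37*Abs(u)).
Evaluating at (u, v) = (7/2, pi/5):
  L = 0, M = 0, N = 21*sqrt(37)/37.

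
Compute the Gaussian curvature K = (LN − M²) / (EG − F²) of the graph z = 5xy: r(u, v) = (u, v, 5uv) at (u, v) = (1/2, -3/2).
K = -100/16129

Coefficients of the first fundamental form: E = 25*v^2 + 1, F = 25*u*v, G = 25*u^2 + 1.
Coefficients of the second fundamental form: L = 0, M = 5/sqrt(25*u^2 + 25*v^2 + 1), N = 0.
Assemble K = (LN − M²)/(EG − F²) = -25/(625*u^4 + 1250*u^2*v^2 + 50*u^2 + 625*v^4 + 50*v^2 + 1). At (u, v) = (1/2, -3/2): K = -100/16129.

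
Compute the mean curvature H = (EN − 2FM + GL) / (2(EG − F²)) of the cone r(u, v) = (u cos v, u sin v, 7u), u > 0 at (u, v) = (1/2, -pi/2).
H = 7*sqrt(2)/10

With E = 50, F = 0, G = u^2, L = 0, M = 0, N = 7*sqrt(2)*u^2/(10*Abs(u)), assemble
  H = (EN − 2FM + GL) / (2(EG − F²)) = 7*sqrt(2)/(20*Abs(u)).
At (u, v) = (1/2, -pi/2): H = 7*sqrt(2)/10.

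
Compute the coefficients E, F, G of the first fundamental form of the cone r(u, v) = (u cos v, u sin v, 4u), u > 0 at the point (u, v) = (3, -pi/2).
E = 17;  F = 0;  G = 9

Partials: r_u = (cos(v), sin(v), 4), r_v = (-u*sin(v), u*cos(v), 0). As functions of (u, v):
  E = r_u · r_u = 17,
  F = r_u · r_v = 0,
  G = r_v · r_v = u^2.
Evaluating at (u, v) = (3, -pi/2): E = 17, F = 0, G = 9.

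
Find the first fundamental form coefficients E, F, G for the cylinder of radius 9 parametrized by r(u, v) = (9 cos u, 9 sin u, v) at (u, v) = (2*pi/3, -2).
E = 81;  F = 0;  G = 1

Partials: r_u = (-9*sin(u), 9*cos(u), 0), r_v = (0, 0, 1). As functions of (u, v):
  E = r_u · r_u = 81,
  F = r_u · r_v = 0,
  G = r_v · r_v = 1.
Evaluating at (u, v) = (2*pi/3, -2): E = 81, F = 0, G = 1.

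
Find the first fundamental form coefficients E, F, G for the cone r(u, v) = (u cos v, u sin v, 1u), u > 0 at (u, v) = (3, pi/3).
E = 2;  F = 0;  G = 9

Partials: r_u = (cos(v), sin(v), 1), r_v = (-u*sin(v), u*cos(v), 0). As functions of (u, v):
  E = r_u · r_u = 2,
  F = r_u · r_v = 0,
  G = r_v · r_v = u^2.
Evaluating at (u, v) = (3, pi/3): E = 2, F = 0, G = 9.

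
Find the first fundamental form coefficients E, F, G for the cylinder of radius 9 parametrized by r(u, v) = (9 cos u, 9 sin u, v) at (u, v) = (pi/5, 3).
E = 81;  F = 0;  G = 1

Partials: r_u = (-9*sin(u), 9*cos(u), 0), r_v = (0, 0, 1). As functions of (u, v):
  E = r_u · r_u = 81,
  F = r_u · r_v = 0,
  G = r_v · r_v = 1.
Evaluating at (u, v) = (pi/5, 3): E = 81, F = 0, G = 1.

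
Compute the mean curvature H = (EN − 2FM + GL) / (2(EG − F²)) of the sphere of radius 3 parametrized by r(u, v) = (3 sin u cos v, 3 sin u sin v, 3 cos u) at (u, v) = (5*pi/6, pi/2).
H = -1/3

With E = 9, F = 0, G = 9*sin(u)^2, L = -3*sin(u)/Abs(sin(u)), M = 0, N = -3*sin(u)^3/Abs(sin(u)), assemble
  H = (EN − 2FM + GL) / (2(EG − F²)) = -sin(u)/(3*Abs(sin(u))).
At (u, v) = (5*pi/6, pi/2): H = -1/3.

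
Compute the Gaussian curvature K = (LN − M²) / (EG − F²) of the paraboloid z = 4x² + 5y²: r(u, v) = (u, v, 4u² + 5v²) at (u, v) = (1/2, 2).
K = 80/173889

Coefficients of the first fundamental form: E = 64*u^2 + 1, F = 80*u*v, G = 100*v^2 + 1.
Coefficients of the second fundamental form: L = 8/sqrt(64*u^2 + 100*v^2 + 1), M = 0, N = 10/sqrt(64*u^2 + 100*v^2 + 1).
Assemble K = (LN − M²)/(EG − F²) = 80/(4096*u^4 + 12800*u^2*v^2 + 128*u^2 + 10000*v^4 + 200*v^2 + 1). At (u, v) = (1/2, 2): K = 80/173889.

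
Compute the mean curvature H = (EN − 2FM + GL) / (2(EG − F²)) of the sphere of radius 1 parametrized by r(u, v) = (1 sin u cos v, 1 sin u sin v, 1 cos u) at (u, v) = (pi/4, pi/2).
H = -1

With E = 1, F = 0, G = sin(u)^2, L = -sin(u)/Abs(sin(u)), M = 0, N = -sin(u)^3/Abs(sin(u)), assemble
  H = (EN − 2FM + GL) / (2(EG − F²)) = -sin(u)/Abs(sin(u)).
At (u, v) = (pi/4, pi/2): H = -1.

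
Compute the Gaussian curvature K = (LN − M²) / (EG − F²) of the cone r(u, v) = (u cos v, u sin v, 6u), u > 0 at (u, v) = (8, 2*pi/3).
K = 0

Coefficients of the first fundamental form: E = 37, F = 0, G = u^2.
Coefficients of the second fundamental form: L = 0, M = 0, N = 6*sqrt(37)*u^2/(37*Abs(u)).
Assemble K = (LN − M²)/(EG − F²) = 0. At (u, v) = (8, 2*pi/3): K = 0.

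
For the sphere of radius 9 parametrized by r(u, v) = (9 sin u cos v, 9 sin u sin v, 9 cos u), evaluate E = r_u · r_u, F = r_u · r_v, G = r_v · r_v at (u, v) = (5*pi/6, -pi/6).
E = 81;  F = 0;  G = 81/4

Partials: r_u = (9*cos(u)*cos(v), 9*sin(v)*cos(u), -9*sin(u)), r_v = (-9*sin(u)*sin(v), 9*sin(u)*cos(v), 0). As functions of (u, v):
  E = r_u · r_u = 81,
  F = r_u · r_v = 0,
  G = r_v · r_v = 81*sin(u)^2.
Evaluating at (u, v) = (5*pi/6, -pi/6): E = 81, F = 0, G = 81/4.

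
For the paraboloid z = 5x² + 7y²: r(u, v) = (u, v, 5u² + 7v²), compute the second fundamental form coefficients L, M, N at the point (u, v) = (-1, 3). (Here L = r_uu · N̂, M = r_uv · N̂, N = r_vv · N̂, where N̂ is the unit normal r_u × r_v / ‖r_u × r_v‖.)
L = 2*sqrt(1865)/373;  M = 0;  N = 14*sqrt(1865)/1865

Compute the unit normal N̂(u, v) = (-10*u/sqrt(100*u^2 + 196*v^2 + 1), -14*v/sqrt(100*u^2 + 196*v^2 + 1), 1/sqrt(100*u^2 + 196*v^2 + 1)), and the second partials r_uu, r_uv, r_vv. Take dot products:
  L(u, v) = r_uu · N̂ = 10/sqrt(100*u^2 + 196*v^2 + 1),
  M(u, v) = r_uv · N̂ = 0,
  N(u, v) = r_vv · N̂ = 14/sqrt(100*u^2 + 196*v^2 + 1).
Evaluating at (u, v) = (-1, 3):
  L = 2*sqrt(1865)/373, M = 0, N = 14*sqrt(1865)/1865.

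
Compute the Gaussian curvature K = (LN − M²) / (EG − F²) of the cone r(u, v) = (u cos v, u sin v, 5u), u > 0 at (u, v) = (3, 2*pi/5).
K = 0

Coefficients of the first fundamental form: E = 26, F = 0, G = u^2.
Coefficients of the second fundamental form: L = 0, M = 0, N = 5*sqrt(26)*u^2/(26*Abs(u)).
Assemble K = (LN − M²)/(EG − F²) = 0. At (u, v) = (3, 2*pi/5): K = 0.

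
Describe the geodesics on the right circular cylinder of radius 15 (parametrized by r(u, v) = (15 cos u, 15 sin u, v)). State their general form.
The cylinder is flat (K = 0) and locally isometric to the plane via the development (u, v) ↦ (15 u, v). Geodesics are the pre-images of straight lines: circles (v constant), vertical lines (u constant), and helices (v = c · u + d) for constants c, d.

A right cylinder has E = 15², F = 0, G = 1, so EG − F² = 15², and L = −15, M = N = 0, giving K = (LN − M²)/(EG − F²) = 0 everywhere. A flat surface is locally isometric to the Euclidean plane via the map (u, v) ↦ (15 u, v). Straight lines in the (x̃, ỹ) plane pull back to: (a) horizontal circles (v = const), (b) vertical generators (u = const), and (c) helices (15 u tan θ = v, i.e. v = c · u + d).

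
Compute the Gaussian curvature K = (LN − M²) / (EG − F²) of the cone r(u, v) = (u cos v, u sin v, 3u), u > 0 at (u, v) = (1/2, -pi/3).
K = 0

Coefficients of the first fundamental form: E = 10, F = 0, G = u^2.
Coefficients of the second fundamental form: L = 0, M = 0, N = 3*sqrt(10)*u^2/(10*Abs(u)).
Assemble K = (LN − M²)/(EG − F²) = 0. At (u, v) = (1/2, -pi/3): K = 0.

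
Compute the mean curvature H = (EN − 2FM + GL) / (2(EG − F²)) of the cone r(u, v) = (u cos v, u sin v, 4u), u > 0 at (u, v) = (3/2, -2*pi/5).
H = 4*sqrt(17)/51

With E = 17, F = 0, G = u^2, L = 0, M = 0, N = 4*sqrt(17)*u^2/(17*Abs(u)), assemble
  H = (EN − 2FM + GL) / (2(EG − F²)) = 2*sqrt(17)/(17*Abs(u)).
At (u, v) = (3/2, -2*pi/5): H = 4*sqrt(17)/51.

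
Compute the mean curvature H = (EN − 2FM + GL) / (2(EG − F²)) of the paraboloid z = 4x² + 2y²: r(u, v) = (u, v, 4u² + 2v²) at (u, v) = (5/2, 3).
H = 1382*sqrt(545)/297025

With E = 64*u^2 + 1, F = 32*u*v, G = 16*v^2 + 1, L = 8/sqrt(64*u^2 + 16*v^2 + 1), M = 0, N = 4/sqrt(64*u^2 + 16*v^2 + 1), assemble
  H = (EN − 2FM + GL) / (2(EG − F²)) = 2*(64*u^2 + 32*v^2 + 3)/(64*u^2 + 16*v^2 + 1)^(3/2).
At (u, v) = (5/2, 3): H = 1382*sqrt(545)/297025.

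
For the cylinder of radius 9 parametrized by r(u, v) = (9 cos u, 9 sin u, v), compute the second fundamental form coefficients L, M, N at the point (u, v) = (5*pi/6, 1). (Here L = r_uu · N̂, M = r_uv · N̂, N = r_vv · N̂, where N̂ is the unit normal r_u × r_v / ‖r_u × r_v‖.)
L = -9;  M = 0;  N = 0

Compute the unit normal N̂(u, v) = (cos(u), sin(u), 0), and the second partials r_uu, r_uv, r_vv. Take dot products:
  L(u, v) = r_uu · N̂ = -9,
  M(u, v) = r_uv · N̂ = 0,
  N(u, v) = r_vv · N̂ = 0.
Evaluating at (u, v) = (5*pi/6, 1):
  L = -9, M = 0, N = 0.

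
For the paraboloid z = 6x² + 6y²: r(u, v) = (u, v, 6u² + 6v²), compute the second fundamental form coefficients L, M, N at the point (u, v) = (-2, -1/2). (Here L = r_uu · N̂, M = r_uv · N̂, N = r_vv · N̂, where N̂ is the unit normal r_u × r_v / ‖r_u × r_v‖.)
L = 12*sqrt(613)/613;  M = 0;  N = 12*sqrt(613)/613

Compute the unit normal N̂(u, v) = (-12*u/sqrt(144*u^2 + 144*v^2 + 1), -12*v/sqrt(144*u^2 + 144*v^2 + 1), 1/sqrt(144*u^2 + 144*v^2 + 1)), and the second partials r_uu, r_uv, r_vv. Take dot products:
  L(u, v) = r_uu · N̂ = 12/sqrt(144*u^2 + 144*v^2 + 1),
  M(u, v) = r_uv · N̂ = 0,
  N(u, v) = r_vv · N̂ = 12/sqrt(144*u^2 + 144*v^2 + 1).
Evaluating at (u, v) = (-2, -1/2):
  L = 12*sqrt(613)/613, M = 0, N = 12*sqrt(613)/613.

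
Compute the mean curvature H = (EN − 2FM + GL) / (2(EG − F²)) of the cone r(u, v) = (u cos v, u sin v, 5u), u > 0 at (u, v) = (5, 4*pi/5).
H = sqrt(26)/52

With E = 26, F = 0, G = u^2, L = 0, M = 0, N = 5*sqrt(26)*u^2/(26*Abs(u)), assemble
  H = (EN − 2FM + GL) / (2(EG − F²)) = 5*sqrt(26)/(52*Abs(u)).
At (u, v) = (5, 4*pi/5): H = sqrt(26)/52.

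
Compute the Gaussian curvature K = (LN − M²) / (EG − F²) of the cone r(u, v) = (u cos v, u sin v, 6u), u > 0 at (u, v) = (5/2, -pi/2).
K = 0

Coefficients of the first fundamental form: E = 37, F = 0, G = u^2.
Coefficients of the second fundamental form: L = 0, M = 0, N = 6*sqrt(37)*u^2/(37*Abs(u)).
Assemble K = (LN − M²)/(EG − F²) = 0. At (u, v) = (5/2, -pi/2): K = 0.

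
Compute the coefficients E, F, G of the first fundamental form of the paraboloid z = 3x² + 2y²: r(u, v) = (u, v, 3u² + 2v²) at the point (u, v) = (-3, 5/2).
E = 325;  F = -180;  G = 101

Partials: r_u = (1, 0, 6*u), r_v = (0, 1, 4*v). As functions of (u, v):
  E = r_u · r_u = 36*u^2 + 1,
  F = r_u · r_v = 24*u*v,
  G = r_v · r_v = 16*v^2 + 1.
Evaluating at (u, v) = (-3, 5/2): E = 325, F = -180, G = 101.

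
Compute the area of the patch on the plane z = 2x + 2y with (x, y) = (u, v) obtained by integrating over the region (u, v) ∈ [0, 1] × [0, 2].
Area = 6

Area = ∫∫ √(EG − F²) du dv with √(EG − F²) = 3. Integrating over [0, 1] × [0, 2] gives 6.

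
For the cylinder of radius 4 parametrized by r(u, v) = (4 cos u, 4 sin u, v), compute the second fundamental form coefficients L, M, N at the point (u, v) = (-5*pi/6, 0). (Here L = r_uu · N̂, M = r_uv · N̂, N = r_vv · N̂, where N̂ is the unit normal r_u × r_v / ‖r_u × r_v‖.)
L = -4;  M = 0;  N = 0

Compute the unit normal N̂(u, v) = (cos(u), sin(u), 0), and the second partials r_uu, r_uv, r_vv. Take dot products:
  L(u, v) = r_uu · N̂ = -4,
  M(u, v) = r_uv · N̂ = 0,
  N(u, v) = r_vv · N̂ = 0.
Evaluating at (u, v) = (-5*pi/6, 0):
  L = -4, M = 0, N = 0.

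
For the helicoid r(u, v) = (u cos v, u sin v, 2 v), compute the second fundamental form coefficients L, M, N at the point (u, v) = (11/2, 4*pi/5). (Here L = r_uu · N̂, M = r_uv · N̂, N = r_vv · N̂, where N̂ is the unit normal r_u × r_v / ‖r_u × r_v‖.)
L = 0;  M = -4*sqrt(137)/137;  N = 0

Compute the unit normal N̂(u, v) = (2*sin(v)/sqrt(u^2 + 4), -2*cos(v)/sqrt(u^2 + 4), u/sqrt(u^2 + 4)), and the second partials r_uu, r_uv, r_vv. Take dot products:
  L(u, v) = r_uu · N̂ = 0,
  M(u, v) = r_uv · N̂ = -2/sqrt(u^2 + 4),
  N(u, v) = r_vv · N̂ = 0.
Evaluating at (u, v) = (11/2, 4*pi/5):
  L = 0, M = -4*sqrt(137)/137, N = 0.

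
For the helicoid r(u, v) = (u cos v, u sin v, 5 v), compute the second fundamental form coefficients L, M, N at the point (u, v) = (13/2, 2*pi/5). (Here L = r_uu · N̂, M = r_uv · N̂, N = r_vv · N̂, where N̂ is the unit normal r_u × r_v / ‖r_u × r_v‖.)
L = 0;  M = -10*sqrt(269)/269;  N = 0

Compute the unit normal N̂(u, v) = (5*sin(v)/sqrt(u^2 + 25), -5*cos(v)/sqrt(u^2 + 25), u/sqrt(u^2 + 25)), and the second partials r_uu, r_uv, r_vv. Take dot products:
  L(u, v) = r_uu · N̂ = 0,
  M(u, v) = r_uv · N̂ = -5/sqrt(u^2 + 25),
  N(u, v) = r_vv · N̂ = 0.
Evaluating at (u, v) = (13/2, 2*pi/5):
  L = 0, M = -10*sqrt(269)/269, N = 0.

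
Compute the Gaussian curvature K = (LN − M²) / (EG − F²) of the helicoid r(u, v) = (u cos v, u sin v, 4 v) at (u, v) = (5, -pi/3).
K = -16/1681

Coefficients of the first fundamental form: E = 1, F = 0, G = u^2 + 16.
Coefficients of the second fundamental form: L = 0, M = -4/sqrt(u^2 + 16), N = 0.
Assemble K = (LN − M²)/(EG − F²) = -16/(u^2 + 16)^2. At (u, v) = (5, -pi/3): K = -16/1681.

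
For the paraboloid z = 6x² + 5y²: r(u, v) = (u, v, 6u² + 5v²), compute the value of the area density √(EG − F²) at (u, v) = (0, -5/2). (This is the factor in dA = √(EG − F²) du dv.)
√(EG − F²)|_{(0, -5/2)} = sqrt(626)

E = 144*u^2 + 1, F = 120*u*v, G = 100*v^2 + 1, so EG − F² = 144*u^2 + 100*v^2 + 1. Taking the positive square root: √(EG − F²) = sqrt(144*u^2 + 100*v^2 + 1). At (u, v) = (0, -5/2): sqrt(626).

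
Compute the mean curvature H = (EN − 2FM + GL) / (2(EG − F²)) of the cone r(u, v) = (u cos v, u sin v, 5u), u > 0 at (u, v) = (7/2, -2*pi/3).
H = 5*sqrt(26)/182

With E = 26, F = 0, G = u^2, L = 0, M = 0, N = 5*sqrt(26)*u^2/(26*Abs(u)), assemble
  H = (EN − 2FM + GL) / (2(EG − F²)) = 5*sqrt(26)/(52*Abs(u)).
At (u, v) = (7/2, -2*pi/3): H = 5*sqrt(26)/182.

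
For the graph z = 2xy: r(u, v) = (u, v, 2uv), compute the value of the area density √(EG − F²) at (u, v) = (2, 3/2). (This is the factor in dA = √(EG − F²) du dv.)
√(EG − F²)|_{(2, 3/2)} = sqrt(26)

E = 4*v^2 + 1, F = 4*u*v, G = 4*u^2 + 1, so EG − F² = 4*u^2 + 4*v^2 + 1. Taking the positive square root: √(EG − F²) = sqrt(4*u^2 + 4*v^2 + 1). At (u, v) = (2, 3/2): sqrt(26).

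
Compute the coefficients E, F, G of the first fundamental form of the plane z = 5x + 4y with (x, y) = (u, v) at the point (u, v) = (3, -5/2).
E = 26;  F = 20;  G = 17

Partials: r_u = (1, 0, 5), r_v = (0, 1, 4). As functions of (u, v):
  E = r_u · r_u = 26,
  F = r_u · r_v = 20,
  G = r_v · r_v = 17.
Evaluating at (u, v) = (3, -5/2): E = 26, F = 20, G = 17.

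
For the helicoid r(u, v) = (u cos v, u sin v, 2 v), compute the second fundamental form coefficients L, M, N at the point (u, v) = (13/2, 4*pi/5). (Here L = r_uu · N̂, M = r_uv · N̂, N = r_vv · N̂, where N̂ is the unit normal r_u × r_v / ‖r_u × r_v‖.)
L = 0;  M = -4*sqrt(185)/185;  N = 0

Compute the unit normal N̂(u, v) = (2*sin(v)/sqrt(u^2 + 4), -2*cos(v)/sqrt(u^2 + 4), u/sqrt(u^2 + 4)), and the second partials r_uu, r_uv, r_vv. Take dot products:
  L(u, v) = r_uu · N̂ = 0,
  M(u, v) = r_uv · N̂ = -2/sqrt(u^2 + 4),
  N(u, v) = r_vv · N̂ = 0.
Evaluating at (u, v) = (13/2, 4*pi/5):
  L = 0, M = -4*sqrt(185)/185, N = 0.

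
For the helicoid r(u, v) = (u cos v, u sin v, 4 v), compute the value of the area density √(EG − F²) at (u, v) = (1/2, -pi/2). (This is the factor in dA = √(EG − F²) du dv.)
√(EG − F²)|_{(1/2, -pi/2)} = sqrt(65)/2

E = 1, F = 0, G = u^2 + 16, so EG − F² = u^2 + 16. Taking the positive square root: √(EG − F²) = sqrt(u^2 + 16). At (u, v) = (1/2, -pi/2): sqrt(65)/2.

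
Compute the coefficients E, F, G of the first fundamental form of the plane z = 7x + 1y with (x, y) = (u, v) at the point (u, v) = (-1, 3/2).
E = 50;  F = 7;  G = 2

Partials: r_u = (1, 0, 7), r_v = (0, 1, 1). As functions of (u, v):
  E = r_u · r_u = 50,
  F = r_u · r_v = 7,
  G = r_v · r_v = 2.
Evaluating at (u, v) = (-1, 3/2): E = 50, F = 7, G = 2.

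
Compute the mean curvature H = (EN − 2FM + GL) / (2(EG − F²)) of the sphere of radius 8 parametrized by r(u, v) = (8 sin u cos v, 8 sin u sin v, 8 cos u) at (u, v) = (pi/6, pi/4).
H = -1/8

With E = 64, F = 0, G = 64*sin(u)^2, L = -8*sin(u)/Abs(sin(u)), M = 0, N = -8*sin(u)^3/Abs(sin(u)), assemble
  H = (EN − 2FM + GL) / (2(EG − F²)) = -sin(u)/(8*Abs(sin(u))).
At (u, v) = (pi/6, pi/4): H = -1/8.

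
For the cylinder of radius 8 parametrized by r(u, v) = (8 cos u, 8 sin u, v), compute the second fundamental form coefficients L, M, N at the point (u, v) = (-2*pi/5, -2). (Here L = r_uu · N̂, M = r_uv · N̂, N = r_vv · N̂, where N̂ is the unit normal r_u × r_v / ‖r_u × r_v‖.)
L = -8;  M = 0;  N = 0

Compute the unit normal N̂(u, v) = (cos(u), sin(u), 0), and the second partials r_uu, r_uv, r_vv. Take dot products:
  L(u, v) = r_uu · N̂ = -8,
  M(u, v) = r_uv · N̂ = 0,
  N(u, v) = r_vv · N̂ = 0.
Evaluating at (u, v) = (-2*pi/5, -2):
  L = -8, M = 0, N = 0.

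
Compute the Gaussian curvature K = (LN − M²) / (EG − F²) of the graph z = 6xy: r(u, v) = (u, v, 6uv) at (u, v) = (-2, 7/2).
K = -9/85849

Coefficients of the first fundamental form: E = 36*v^2 + 1, F = 36*u*v, G = 36*u^2 + 1.
Coefficients of the second fundamental form: L = 0, M = 6/sqrt(36*u^2 + 36*v^2 + 1), N = 0.
Assemble K = (LN − M²)/(EG − F²) = -36/(1296*u^4 + 2592*u^2*v^2 + 72*u^2 + 1296*v^4 + 72*v^2 + 1). At (u, v) = (-2, 7/2): K = -9/85849.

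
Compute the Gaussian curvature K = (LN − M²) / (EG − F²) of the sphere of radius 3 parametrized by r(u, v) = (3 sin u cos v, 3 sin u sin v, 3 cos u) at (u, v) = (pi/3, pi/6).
K = 1/9

Coefficients of the first fundamental form: E = 9, F = 0, G = 9*sin(u)^2.
Coefficients of the second fundamental form: L = -3*sin(u)/Abs(sin(u)), M = 0, N = -3*sin(u)^3/Abs(sin(u)).
Assemble K = (LN − M²)/(EG − F²) = 1/9. At (u, v) = (pi/3, pi/6): K = 1/9.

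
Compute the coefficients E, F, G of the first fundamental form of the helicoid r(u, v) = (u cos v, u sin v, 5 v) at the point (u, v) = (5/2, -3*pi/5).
E = 1;  F = 0;  G = 125/4

Partials: r_u = (cos(v), sin(v), 0), r_v = (-u*sin(v), u*cos(v), 5). As functions of (u, v):
  E = r_u · r_u = 1,
  F = r_u · r_v = 0,
  G = r_v · r_v = u^2 + 25.
Evaluating at (u, v) = (5/2, -3*pi/5): E = 1, F = 0, G = 125/4.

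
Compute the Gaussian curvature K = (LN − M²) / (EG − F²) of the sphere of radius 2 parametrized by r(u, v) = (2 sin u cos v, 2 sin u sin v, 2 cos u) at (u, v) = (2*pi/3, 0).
K = 1/4

Coefficients of the first fundamental form: E = 4, F = 0, G = 4*sin(u)^2.
Coefficients of the second fundamental form: L = -2*sin(u)/Abs(sin(u)), M = 0, N = -2*sin(u)^3/Abs(sin(u)).
Assemble K = (LN − M²)/(EG − F²) = 1/4. At (u, v) = (2*pi/3, 0): K = 1/4.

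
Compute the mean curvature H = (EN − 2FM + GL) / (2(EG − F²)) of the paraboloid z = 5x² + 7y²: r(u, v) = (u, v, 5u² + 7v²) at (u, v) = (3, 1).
H = 7292*sqrt(1097)/1203409

With E = 100*u^2 + 1, F = 140*u*v, G = 196*v^2 + 1, L = 10/sqrt(100*u^2 + 196*v^2 + 1), M = 0, N = 14/sqrt(100*u^2 + 196*v^2 + 1), assemble
  H = (EN − 2FM + GL) / (2(EG − F²)) = 4*(175*u^2 + 245*v^2 + 3)/(100*u^2 + 196*v^2 + 1)^(3/2).
At (u, v) = (3, 1): H = 7292*sqrt(1097)/1203409.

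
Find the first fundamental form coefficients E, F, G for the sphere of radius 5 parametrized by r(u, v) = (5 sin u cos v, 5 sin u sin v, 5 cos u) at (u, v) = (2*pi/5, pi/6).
E = 25;  F = 0;  G = 25*sqrt(5)/8 + 125/8

Partials: r_u = (5*cos(u)*cos(v), 5*sin(v)*cos(u), -5*sin(u)), r_v = (-5*sin(u)*sin(v), 5*sin(u)*cos(v), 0). As functions of (u, v):
  E = r_u · r_u = 25,
  F = r_u · r_v = 0,
  G = r_v · r_v = 25*sin(u)^2.
Evaluating at (u, v) = (2*pi/5, pi/6): E = 25, F = 0, G = 25*sqrt(5)/8 + 125/8.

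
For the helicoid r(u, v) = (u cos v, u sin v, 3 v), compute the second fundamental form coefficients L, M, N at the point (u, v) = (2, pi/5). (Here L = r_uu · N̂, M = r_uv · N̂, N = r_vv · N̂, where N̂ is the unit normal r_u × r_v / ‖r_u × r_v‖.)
L = 0;  M = -3*sqrt(13)/13;  N = 0

Compute the unit normal N̂(u, v) = (3*sin(v)/sqrt(u^2 + 9), -3*cos(v)/sqrt(u^2 + 9), u/sqrt(u^2 + 9)), and the second partials r_uu, r_uv, r_vv. Take dot products:
  L(u, v) = r_uu · N̂ = 0,
  M(u, v) = r_uv · N̂ = -3/sqrt(u^2 + 9),
  N(u, v) = r_vv · N̂ = 0.
Evaluating at (u, v) = (2, pi/5):
  L = 0, M = -3*sqrt(13)/13, N = 0.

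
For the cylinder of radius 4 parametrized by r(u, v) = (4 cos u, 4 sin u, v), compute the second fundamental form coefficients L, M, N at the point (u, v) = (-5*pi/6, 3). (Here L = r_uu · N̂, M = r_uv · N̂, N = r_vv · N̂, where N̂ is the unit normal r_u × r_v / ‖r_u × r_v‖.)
L = -4;  M = 0;  N = 0

Compute the unit normal N̂(u, v) = (cos(u), sin(u), 0), and the second partials r_uu, r_uv, r_vv. Take dot products:
  L(u, v) = r_uu · N̂ = -4,
  M(u, v) = r_uv · N̂ = 0,
  N(u, v) = r_vv · N̂ = 0.
Evaluating at (u, v) = (-5*pi/6, 3):
  L = -4, M = 0, N = 0.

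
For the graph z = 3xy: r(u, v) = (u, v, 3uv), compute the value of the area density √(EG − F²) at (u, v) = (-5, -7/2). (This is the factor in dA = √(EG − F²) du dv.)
√(EG − F²)|_{(-5, -7/2)} = sqrt(1345)/2

E = 9*v^2 + 1, F = 9*u*v, G = 9*u^2 + 1, so EG − F² = 9*u^2 + 9*v^2 + 1. Taking the positive square root: √(EG − F²) = sqrt(9*u^2 + 9*v^2 + 1). At (u, v) = (-5, -7/2): sqrt(1345)/2.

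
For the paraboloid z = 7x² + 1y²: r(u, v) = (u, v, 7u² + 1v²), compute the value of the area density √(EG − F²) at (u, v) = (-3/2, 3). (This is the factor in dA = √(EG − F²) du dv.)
√(EG − F²)|_{(-3/2, 3)} = sqrt(478)

E = 196*u^2 + 1, F = 28*u*v, G = 4*v^2 + 1, so EG − F² = 196*u^2 + 4*v^2 + 1. Taking the positive square root: √(EG − F²) = sqrt(196*u^2 + 4*v^2 + 1). At (u, v) = (-3/2, 3): sqrt(478).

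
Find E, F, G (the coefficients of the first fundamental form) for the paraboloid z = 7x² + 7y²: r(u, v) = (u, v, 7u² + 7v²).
E = 196*u^2 + 1;  F = 196*u*v;  G = 196*v^2 + 1

Compute partials: r_u = (1, 0, 14*u), r_v = (0, 1, 14*v). Then
  E = r_u · r_u = 196*u^2 + 1,
  F = r_u · r_v = 196*u*v,
  G = r_v · r_v = 196*v^2 + 1.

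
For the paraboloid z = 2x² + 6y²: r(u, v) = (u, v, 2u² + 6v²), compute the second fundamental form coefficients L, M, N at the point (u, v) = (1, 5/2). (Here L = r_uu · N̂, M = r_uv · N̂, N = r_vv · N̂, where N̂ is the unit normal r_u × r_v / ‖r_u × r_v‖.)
L = 4*sqrt(917)/917;  M = 0;  N = 12*sqrt(917)/917

Compute the unit normal N̂(u, v) = (-4*u/sqrt(16*u^2 + 144*v^2 + 1), -12*v/sqrt(16*u^2 + 144*v^2 + 1), 1/sqrt(16*u^2 + 144*v^2 + 1)), and the second partials r_uu, r_uv, r_vv. Take dot products:
  L(u, v) = r_uu · N̂ = 4/sqrt(16*u^2 + 144*v^2 + 1),
  M(u, v) = r_uv · N̂ = 0,
  N(u, v) = r_vv · N̂ = 12/sqrt(16*u^2 + 144*v^2 + 1).
Evaluating at (u, v) = (1, 5/2):
  L = 4*sqrt(917)/917, M = 0, N = 12*sqrt(917)/917.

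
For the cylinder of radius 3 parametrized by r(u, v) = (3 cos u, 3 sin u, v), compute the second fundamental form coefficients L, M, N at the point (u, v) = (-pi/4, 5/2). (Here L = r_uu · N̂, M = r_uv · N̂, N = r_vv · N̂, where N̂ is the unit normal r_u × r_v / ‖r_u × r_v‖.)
L = -3;  M = 0;  N = 0

Compute the unit normal N̂(u, v) = (cos(u), sin(u), 0), and the second partials r_uu, r_uv, r_vv. Take dot products:
  L(u, v) = r_uu · N̂ = -3,
  M(u, v) = r_uv · N̂ = 0,
  N(u, v) = r_vv · N̂ = 0.
Evaluating at (u, v) = (-pi/4, 5/2):
  L = -3, M = 0, N = 0.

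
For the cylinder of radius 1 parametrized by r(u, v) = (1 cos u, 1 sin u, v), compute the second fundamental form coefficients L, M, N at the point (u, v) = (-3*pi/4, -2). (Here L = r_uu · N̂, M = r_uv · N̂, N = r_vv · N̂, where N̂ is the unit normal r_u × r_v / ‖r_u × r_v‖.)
L = -1;  M = 0;  N = 0

Compute the unit normal N̂(u, v) = (cos(u), sin(u), 0), and the second partials r_uu, r_uv, r_vv. Take dot products:
  L(u, v) = r_uu · N̂ = -1,
  M(u, v) = r_uv · N̂ = 0,
  N(u, v) = r_vv · N̂ = 0.
Evaluating at (u, v) = (-3*pi/4, -2):
  L = -1, M = 0, N = 0.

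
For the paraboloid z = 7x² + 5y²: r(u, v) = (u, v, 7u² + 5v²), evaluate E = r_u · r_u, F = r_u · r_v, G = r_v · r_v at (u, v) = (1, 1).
E = 197;  F = 140;  G = 101

Partials: r_u = (1, 0, 14*u), r_v = (0, 1, 10*v). As functions of (u, v):
  E = r_u · r_u = 196*u^2 + 1,
  F = r_u · r_v = 140*u*v,
  G = r_v · r_v = 100*v^2 + 1.
Evaluating at (u, v) = (1, 1): E = 197, F = 140, G = 101.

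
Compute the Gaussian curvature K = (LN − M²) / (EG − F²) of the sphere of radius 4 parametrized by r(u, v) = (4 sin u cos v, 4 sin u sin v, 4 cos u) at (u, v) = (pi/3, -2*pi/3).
K = 1/16

Coefficients of the first fundamental form: E = 16, F = 0, G = 16*sin(u)^2.
Coefficients of the second fundamental form: L = -4*sin(u)/Abs(sin(u)), M = 0, N = -4*sin(u)^3/Abs(sin(u)).
Assemble K = (LN − M²)/(EG − F²) = 1/16. At (u, v) = (pi/3, -2*pi/3): K = 1/16.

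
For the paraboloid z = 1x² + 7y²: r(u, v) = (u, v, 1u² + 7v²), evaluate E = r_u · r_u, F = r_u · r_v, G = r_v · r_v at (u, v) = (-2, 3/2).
E = 17;  F = -84;  G = 442

Partials: r_u = (1, 0, 2*u), r_v = (0, 1, 14*v). As functions of (u, v):
  E = r_u · r_u = 4*u^2 + 1,
  F = r_u · r_v = 28*u*v,
  G = r_v · r_v = 196*v^2 + 1.
Evaluating at (u, v) = (-2, 3/2): E = 17, F = -84, G = 442.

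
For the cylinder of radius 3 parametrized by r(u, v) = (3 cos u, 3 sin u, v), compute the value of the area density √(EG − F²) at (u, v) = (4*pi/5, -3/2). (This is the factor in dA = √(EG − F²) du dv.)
√(EG − F²)|_{(4*pi/5, -3/2)} = 3

E = 9, F = 0, G = 1, so EG − F² = 9. Taking the positive square root: √(EG − F²) = 3. At (u, v) = (4*pi/5, -3/2): 3.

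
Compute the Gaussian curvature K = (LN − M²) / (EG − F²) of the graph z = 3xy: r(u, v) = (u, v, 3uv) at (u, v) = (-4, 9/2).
K = -144/1713481

Coefficients of the first fundamental form: E = 9*v^2 + 1, F = 9*u*v, G = 9*u^2 + 1.
Coefficients of the second fundamental form: L = 0, M = 3/sqrt(9*u^2 + 9*v^2 + 1), N = 0.
Assemble K = (LN − M²)/(EG − F²) = -9/(81*u^4 + 162*u^2*v^2 + 18*u^2 + 81*v^4 + 18*v^2 + 1). At (u, v) = (-4, 9/2): K = -144/1713481.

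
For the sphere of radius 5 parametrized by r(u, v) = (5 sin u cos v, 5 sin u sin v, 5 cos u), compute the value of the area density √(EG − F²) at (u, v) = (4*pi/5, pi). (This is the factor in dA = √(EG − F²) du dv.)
√(EG − F²)|_{(4*pi/5, pi)} = 25*sqrt(10 - 2*sqrt(5))/4

E = 25, F = 0, G = 25*sin(u)^2, so EG − F² = 625*sin(u)^2. Taking the positive square root: √(EG − F²) = 25*Abs(sin(u)). At (u, v) = (4*pi/5, pi): 25*sqrt(10 - 2*sqrt(5))/4.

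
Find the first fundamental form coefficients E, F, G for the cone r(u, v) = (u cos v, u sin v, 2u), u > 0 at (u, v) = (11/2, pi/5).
E = 5;  F = 0;  G = 121/4

Partials: r_u = (cos(v), sin(v), 2), r_v = (-u*sin(v), u*cos(v), 0). As functions of (u, v):
  E = r_u · r_u = 5,
  F = r_u · r_v = 0,
  G = r_v · r_v = u^2.
Evaluating at (u, v) = (11/2, pi/5): E = 5, F = 0, G = 121/4.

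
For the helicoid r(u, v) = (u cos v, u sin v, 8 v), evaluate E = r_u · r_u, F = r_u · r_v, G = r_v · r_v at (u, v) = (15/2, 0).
E = 1;  F = 0;  G = 481/4

Partials: r_u = (cos(v), sin(v), 0), r_v = (-u*sin(v), u*cos(v), 8). As functions of (u, v):
  E = r_u · r_u = 1,
  F = r_u · r_v = 0,
  G = r_v · r_v = u^2 + 64.
Evaluating at (u, v) = (15/2, 0): E = 1, F = 0, G = 481/4.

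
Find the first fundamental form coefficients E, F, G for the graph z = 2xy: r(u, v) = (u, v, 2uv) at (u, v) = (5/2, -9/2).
E = 82;  F = -45;  G = 26

Partials: r_u = (1, 0, 2*v), r_v = (0, 1, 2*u). As functions of (u, v):
  E = r_u · r_u = 4*v^2 + 1,
  F = r_u · r_v = 4*u*v,
  G = r_v · r_v = 4*u^2 + 1.
Evaluating at (u, v) = (5/2, -9/2): E = 82, F = -45, G = 26.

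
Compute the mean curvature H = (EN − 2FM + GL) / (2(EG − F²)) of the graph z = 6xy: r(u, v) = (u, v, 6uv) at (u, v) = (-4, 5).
H = 4320*sqrt(1477)/2181529

With E = 36*v^2 + 1, F = 36*u*v, G = 36*u^2 + 1, L = 0, M = 6/sqrt(36*u^2 + 36*v^2 + 1), N = 0, assemble
  H = (EN − 2FM + GL) / (2(EG − F²)) = -216*u*v/(36*u^2 + 36*v^2 + 1)^(3/2).
At (u, v) = (-4, 5): H = 4320*sqrt(1477)/2181529.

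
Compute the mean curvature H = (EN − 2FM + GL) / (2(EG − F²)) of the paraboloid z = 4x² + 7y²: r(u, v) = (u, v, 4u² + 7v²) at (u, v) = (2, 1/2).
H = 1999*sqrt(34)/31212

With E = 64*u^2 + 1, F = 112*u*v, G = 196*v^2 + 1, L = 8/sqrt(64*u^2 + 196*v^2 + 1), M = 0, N = 14/sqrt(64*u^2 + 196*v^2 + 1), assemble
  H = (EN − 2FM + GL) / (2(EG − F²)) = (448*u^2 + 784*v^2 + 11)/(64*u^2 + 196*v^2 + 1)^(3/2).
At (u, v) = (2, 1/2): H = 1999*sqrt(34)/31212.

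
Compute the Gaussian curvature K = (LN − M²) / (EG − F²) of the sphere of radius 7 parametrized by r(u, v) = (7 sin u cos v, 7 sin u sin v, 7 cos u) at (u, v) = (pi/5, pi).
K = 1/49

Coefficients of the first fundamental form: E = 49, F = 0, G = 49*sin(u)^2.
Coefficients of the second fundamental form: L = -7*sin(u)/Abs(sin(u)), M = 0, N = -7*sin(u)^3/Abs(sin(u)).
Assemble K = (LN − M²)/(EG − F²) = 1/49. At (u, v) = (pi/5, pi): K = 1/49.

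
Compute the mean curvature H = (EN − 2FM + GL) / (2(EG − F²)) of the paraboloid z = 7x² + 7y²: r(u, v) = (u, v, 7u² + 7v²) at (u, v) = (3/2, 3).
H = 15449*sqrt(2206)/4866436

With E = 196*u^2 + 1, F = 196*u*v, G = 196*v^2 + 1, L = 14/sqrt(196*u^2 + 196*v^2 + 1), M = 0, N = 14/sqrt(196*u^2 + 196*v^2 + 1), assemble
  H = (EN − 2FM + GL) / (2(EG − F²)) = 14*(98*u^2 + 98*v^2 + 1)/(196*u^2 + 196*v^2 + 1)^(3/2).
At (u, v) = (3/2, 3): H = 15449*sqrt(2206)/4866436.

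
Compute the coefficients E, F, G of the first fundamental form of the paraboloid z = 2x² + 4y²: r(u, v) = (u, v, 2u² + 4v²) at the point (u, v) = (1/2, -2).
E = 5;  F = -32;  G = 257

Partials: r_u = (1, 0, 4*u), r_v = (0, 1, 8*v). As functions of (u, v):
  E = r_u · r_u = 16*u^2 + 1,
  F = r_u · r_v = 32*u*v,
  G = r_v · r_v = 64*v^2 + 1.
Evaluating at (u, v) = (1/2, -2): E = 5, F = -32, G = 257.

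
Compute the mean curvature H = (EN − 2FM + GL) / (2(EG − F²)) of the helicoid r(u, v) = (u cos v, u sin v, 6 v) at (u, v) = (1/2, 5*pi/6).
H = 0

With E = 1, F = 0, G = u^2 + 36, L = 0, M = -6/sqrt(u^2 + 36), N = 0, assemble
  H = (EN − 2FM + GL) / (2(EG − F²)) = 0.
At (u, v) = (1/2, 5*pi/6): H = 0.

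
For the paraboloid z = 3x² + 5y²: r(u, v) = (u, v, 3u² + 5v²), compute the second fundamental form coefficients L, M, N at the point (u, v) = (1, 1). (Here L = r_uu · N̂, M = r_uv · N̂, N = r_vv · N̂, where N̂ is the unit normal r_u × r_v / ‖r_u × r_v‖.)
L = 6*sqrt(137)/137;  M = 0;  N = 10*sqrt(137)/137

Compute the unit normal N̂(u, v) = (-6*u/sqrt(36*u^2 + 100*v^2 + 1), -10*v/sqrt(36*u^2 + 100*v^2 + 1), 1/sqrt(36*u^2 + 100*v^2 + 1)), and the second partials r_uu, r_uv, r_vv. Take dot products:
  L(u, v) = r_uu · N̂ = 6/sqrt(36*u^2 + 100*v^2 + 1),
  M(u, v) = r_uv · N̂ = 0,
  N(u, v) = r_vv · N̂ = 10/sqrt(36*u^2 + 100*v^2 + 1).
Evaluating at (u, v) = (1, 1):
  L = 6*sqrt(137)/137, M = 0, N = 10*sqrt(137)/137.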